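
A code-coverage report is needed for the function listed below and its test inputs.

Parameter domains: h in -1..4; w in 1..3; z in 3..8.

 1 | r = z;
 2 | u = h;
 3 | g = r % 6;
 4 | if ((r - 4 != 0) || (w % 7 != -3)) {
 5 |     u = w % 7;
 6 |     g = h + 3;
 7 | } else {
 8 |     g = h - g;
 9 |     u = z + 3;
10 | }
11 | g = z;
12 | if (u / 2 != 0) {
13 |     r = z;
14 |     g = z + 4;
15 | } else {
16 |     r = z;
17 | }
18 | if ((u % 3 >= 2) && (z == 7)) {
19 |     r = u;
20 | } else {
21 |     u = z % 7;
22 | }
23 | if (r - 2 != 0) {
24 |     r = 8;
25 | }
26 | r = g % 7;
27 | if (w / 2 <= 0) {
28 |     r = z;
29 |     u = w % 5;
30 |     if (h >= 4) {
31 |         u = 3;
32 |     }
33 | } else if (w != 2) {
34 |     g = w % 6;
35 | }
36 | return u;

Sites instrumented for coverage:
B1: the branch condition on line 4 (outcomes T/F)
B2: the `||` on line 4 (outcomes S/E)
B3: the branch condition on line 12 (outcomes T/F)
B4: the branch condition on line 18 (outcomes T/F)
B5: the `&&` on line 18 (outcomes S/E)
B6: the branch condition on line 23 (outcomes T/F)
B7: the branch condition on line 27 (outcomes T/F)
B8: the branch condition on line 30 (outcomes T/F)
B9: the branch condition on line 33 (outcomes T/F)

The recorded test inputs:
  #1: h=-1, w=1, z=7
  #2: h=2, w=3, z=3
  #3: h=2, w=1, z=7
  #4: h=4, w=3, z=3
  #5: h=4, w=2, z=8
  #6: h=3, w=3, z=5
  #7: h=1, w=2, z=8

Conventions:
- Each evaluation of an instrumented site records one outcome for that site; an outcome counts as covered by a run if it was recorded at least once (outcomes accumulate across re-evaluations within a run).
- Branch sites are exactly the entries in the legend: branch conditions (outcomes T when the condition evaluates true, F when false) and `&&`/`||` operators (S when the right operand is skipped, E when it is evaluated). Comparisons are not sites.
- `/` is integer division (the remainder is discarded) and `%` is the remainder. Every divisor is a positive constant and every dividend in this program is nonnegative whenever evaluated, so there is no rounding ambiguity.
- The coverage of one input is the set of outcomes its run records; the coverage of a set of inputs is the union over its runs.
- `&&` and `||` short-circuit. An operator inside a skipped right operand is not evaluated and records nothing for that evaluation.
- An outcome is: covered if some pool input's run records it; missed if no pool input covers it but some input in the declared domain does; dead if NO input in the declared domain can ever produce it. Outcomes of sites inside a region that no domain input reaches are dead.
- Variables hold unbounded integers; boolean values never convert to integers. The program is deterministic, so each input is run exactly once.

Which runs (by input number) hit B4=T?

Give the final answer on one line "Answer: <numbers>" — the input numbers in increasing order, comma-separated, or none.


input #1 (h=-1, w=1, z=7): never hits B4=T
input #2 (h=2, w=3, z=3): never hits B4=T
input #3 (h=2, w=1, z=7): never hits B4=T
input #4 (h=4, w=3, z=3): never hits B4=T
input #5 (h=4, w=2, z=8): never hits B4=T
input #6 (h=3, w=3, z=5): never hits B4=T
input #7 (h=1, w=2, z=8): never hits B4=T
Answer: none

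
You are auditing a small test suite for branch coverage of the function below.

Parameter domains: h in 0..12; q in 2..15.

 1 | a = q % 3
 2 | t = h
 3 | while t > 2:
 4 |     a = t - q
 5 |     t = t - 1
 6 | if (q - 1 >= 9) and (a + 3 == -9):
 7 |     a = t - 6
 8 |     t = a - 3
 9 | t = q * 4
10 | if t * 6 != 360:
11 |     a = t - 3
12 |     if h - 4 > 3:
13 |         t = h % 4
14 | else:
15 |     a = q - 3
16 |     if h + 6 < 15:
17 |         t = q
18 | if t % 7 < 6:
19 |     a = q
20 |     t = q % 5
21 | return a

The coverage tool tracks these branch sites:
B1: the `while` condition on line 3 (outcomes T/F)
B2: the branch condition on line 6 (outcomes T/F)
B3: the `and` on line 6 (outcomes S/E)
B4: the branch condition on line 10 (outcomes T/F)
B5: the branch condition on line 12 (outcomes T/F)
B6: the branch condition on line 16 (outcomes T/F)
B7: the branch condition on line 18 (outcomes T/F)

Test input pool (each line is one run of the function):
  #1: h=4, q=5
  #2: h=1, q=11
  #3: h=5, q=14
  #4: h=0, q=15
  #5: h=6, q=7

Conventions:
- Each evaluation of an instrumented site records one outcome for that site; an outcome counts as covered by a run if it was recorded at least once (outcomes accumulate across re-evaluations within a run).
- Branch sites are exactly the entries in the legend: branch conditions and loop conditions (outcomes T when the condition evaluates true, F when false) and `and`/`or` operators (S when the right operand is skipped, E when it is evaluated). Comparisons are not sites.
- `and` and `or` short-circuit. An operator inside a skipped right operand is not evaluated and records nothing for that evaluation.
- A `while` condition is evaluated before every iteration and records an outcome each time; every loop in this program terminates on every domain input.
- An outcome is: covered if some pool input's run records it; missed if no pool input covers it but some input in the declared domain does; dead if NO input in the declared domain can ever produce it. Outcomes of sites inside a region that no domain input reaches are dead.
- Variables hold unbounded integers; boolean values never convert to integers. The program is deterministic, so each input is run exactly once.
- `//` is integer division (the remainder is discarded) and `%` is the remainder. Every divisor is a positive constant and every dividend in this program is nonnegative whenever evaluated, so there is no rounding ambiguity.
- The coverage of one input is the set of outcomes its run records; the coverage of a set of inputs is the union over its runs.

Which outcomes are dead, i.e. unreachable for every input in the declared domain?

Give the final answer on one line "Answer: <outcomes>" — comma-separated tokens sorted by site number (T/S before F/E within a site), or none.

sweeping the full domain (182 inputs) for each outcome:
  reachable outcomes have witnesses, e.g. B1=T (e.g. h=3, q=2), B1=F (e.g. h=0, q=2), B2=T (e.g. h=3, q=15), B2=F (e.g. h=0, q=2)

Answer: none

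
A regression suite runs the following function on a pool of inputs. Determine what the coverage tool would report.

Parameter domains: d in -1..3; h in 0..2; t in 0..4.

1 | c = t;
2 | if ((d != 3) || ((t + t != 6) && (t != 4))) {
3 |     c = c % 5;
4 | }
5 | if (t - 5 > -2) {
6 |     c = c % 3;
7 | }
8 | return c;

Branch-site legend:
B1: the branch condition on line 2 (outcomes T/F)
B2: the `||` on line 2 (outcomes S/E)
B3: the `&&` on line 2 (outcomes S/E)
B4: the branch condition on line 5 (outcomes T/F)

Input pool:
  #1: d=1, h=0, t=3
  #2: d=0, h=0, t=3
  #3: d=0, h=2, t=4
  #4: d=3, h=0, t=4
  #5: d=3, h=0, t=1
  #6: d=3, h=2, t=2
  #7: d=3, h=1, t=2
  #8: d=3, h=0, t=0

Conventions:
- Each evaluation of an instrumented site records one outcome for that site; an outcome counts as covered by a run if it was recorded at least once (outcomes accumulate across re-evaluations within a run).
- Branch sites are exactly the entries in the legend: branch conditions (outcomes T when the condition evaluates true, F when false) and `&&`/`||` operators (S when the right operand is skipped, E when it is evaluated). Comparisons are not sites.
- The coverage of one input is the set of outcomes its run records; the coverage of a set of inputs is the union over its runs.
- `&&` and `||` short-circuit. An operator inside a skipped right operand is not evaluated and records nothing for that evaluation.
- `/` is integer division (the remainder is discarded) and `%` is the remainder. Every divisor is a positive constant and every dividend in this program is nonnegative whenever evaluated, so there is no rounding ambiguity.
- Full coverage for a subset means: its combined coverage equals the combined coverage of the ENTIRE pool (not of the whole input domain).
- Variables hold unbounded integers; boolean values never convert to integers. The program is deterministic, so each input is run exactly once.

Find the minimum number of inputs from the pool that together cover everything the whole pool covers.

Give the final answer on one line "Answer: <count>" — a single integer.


run #1 (d=1, h=0, t=3) runs B2->S, B1->T, B4->F; records B1=T, B2=S, B4=F
run #2 (d=0, h=0, t=3) runs B2->S, B1->T, B4->F; records B1=T, B2=S, B4=F
run #3 (d=0, h=2, t=4) runs B2->S, B1->T, B4->T; records B1=T, B2=S, B4=T
run #4 (d=3, h=0, t=4) runs B2->E, B3->E, B1->F, B4->T; records B1=F, B2=E, B3=E, B4=T
run #5 (d=3, h=0, t=1) runs B2->E, B3->E, B1->T, B4->F; records B1=T, B2=E, B3=E, B4=F
run #6 (d=3, h=2, t=2) runs B2->E, B3->E, B1->T, B4->F; records B1=T, B2=E, B3=E, B4=F
run #7 (d=3, h=1, t=2) runs B2->E, B3->E, B1->T, B4->F; records B1=T, B2=E, B3=E, B4=F
run #8 (d=3, h=0, t=0) runs B2->E, B3->E, B1->T, B4->F; records B1=T, B2=E, B3=E, B4=F
union over all inputs: B1=T, B1=F, B2=S, B2=E, B3=E, B4=T, B4=F (7 outcomes)
size 1 is not enough: best union over all size-1 subsets is 4/7
size 2: inputs {1, 4} cover all 7 outcomes, and no lexicographically smaller subset of this size does
Answer: 2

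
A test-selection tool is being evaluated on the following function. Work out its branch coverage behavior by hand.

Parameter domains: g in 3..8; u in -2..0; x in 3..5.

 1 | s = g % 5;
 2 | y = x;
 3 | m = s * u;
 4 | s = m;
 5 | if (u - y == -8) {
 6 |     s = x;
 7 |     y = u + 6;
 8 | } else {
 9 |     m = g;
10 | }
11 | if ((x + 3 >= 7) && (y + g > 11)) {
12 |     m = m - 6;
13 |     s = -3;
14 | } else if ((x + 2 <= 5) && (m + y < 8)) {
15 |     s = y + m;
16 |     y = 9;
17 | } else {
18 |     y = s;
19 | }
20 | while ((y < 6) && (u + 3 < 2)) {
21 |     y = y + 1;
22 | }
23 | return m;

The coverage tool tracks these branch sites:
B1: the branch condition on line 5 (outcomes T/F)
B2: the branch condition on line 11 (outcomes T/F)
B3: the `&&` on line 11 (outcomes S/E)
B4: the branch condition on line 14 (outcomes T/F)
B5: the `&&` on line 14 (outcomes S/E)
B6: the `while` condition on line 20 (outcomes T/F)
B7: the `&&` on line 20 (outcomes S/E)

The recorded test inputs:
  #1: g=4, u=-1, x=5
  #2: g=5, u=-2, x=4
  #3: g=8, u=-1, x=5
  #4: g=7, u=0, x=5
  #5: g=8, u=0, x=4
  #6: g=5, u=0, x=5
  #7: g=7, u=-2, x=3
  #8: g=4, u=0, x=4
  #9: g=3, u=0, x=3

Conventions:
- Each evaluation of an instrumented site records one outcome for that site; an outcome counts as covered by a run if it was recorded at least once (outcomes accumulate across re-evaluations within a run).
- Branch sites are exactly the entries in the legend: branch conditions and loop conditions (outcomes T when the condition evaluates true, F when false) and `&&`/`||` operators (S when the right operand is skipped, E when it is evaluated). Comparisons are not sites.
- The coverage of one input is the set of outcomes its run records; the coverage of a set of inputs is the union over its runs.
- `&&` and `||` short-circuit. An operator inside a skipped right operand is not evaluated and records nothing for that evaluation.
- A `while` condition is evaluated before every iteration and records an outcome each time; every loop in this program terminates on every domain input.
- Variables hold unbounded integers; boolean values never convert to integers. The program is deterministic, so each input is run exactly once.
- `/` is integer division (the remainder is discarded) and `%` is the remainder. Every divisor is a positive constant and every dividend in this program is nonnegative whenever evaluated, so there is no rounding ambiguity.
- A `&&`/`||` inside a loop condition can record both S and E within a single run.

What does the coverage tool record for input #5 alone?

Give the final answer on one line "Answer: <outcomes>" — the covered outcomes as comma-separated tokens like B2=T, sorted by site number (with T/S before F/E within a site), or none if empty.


Event log for input #5 (g=8, u=0, x=4):
  B1->F, B3->E, B2->T, B7->E, B6->F
deduplicating events, the covered set is: B1=F, B2=T, B3=E, B6=F, B7=E
Answer: B1=F, B2=T, B3=E, B6=F, B7=E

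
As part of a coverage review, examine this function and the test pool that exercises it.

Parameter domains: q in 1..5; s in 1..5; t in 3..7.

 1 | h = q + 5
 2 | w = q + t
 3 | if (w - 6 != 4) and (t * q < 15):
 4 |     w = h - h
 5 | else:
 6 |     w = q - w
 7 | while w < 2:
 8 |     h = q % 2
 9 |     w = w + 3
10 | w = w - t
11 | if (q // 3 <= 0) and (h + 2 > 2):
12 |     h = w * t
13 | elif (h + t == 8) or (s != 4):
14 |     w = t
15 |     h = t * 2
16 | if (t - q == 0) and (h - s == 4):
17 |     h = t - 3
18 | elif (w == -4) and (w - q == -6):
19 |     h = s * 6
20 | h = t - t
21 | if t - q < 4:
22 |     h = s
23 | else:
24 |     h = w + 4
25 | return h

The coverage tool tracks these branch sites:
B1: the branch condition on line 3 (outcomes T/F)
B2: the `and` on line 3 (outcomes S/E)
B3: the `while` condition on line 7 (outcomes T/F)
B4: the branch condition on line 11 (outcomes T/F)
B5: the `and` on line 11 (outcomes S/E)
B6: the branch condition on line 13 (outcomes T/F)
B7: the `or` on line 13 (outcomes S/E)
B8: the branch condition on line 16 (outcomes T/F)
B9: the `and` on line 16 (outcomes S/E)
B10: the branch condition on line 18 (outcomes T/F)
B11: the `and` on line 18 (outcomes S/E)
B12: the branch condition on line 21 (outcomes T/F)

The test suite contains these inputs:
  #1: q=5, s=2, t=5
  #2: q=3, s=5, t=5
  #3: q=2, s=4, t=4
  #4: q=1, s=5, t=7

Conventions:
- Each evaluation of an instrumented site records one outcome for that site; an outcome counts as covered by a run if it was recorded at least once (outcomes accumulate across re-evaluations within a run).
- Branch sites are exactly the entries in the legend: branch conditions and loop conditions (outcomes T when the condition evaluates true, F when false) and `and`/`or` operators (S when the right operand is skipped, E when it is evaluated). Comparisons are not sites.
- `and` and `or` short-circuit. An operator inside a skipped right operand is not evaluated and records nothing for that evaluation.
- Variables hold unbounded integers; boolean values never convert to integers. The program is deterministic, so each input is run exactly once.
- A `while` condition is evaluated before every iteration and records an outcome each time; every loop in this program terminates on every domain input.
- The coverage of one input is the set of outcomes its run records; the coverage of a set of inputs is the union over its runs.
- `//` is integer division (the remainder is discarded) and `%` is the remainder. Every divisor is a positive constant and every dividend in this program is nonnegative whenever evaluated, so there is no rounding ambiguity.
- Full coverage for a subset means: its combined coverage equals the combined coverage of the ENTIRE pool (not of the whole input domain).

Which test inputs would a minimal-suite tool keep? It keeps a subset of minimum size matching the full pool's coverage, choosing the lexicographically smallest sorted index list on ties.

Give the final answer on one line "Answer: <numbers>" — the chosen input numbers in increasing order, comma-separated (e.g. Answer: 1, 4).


test 1 (q=5, s=2, t=5) fires B2->S, B1->F, B3->T, B3->T, B3->T, B3->F, B5->S, B4->F, B7->E, B6->T, B9->E, B8->F, B11->S, B10->F, ...; hits B1=F, B2=S, B3=T, B3=F, B4=F, B5=S, B6=T, B7=E, B8=F, B9=E, B10=F, B11=S, B12=T
test 2 (q=3, s=5, t=5) fires B2->E, B1->F, B3->T, B3->T, B3->T, B3->F, B5->S, B4->F, B7->E, B6->T, B9->S, B8->F, B11->S, B10->F, ...; hits B1=F, B2=E, B3=T, B3=F, B4=F, B5=S, B6=T, B7=E, B8=F, B9=S, B10=F, B11=S, B12=T
test 3 (q=2, s=4, t=4) fires B2->E, B1->T, B3->T, B3->F, B5->E, B4->F, B7->E, B6->F, B9->S, B8->F, B11->S, B10->F, B12->T; hits B1=T, B2=E, B3=T, B3=F, B4=F, B5=E, B6=F, B7=E, B8=F, B9=S, B10=F, B11=S, B12=T
test 4 (q=1, s=5, t=7) fires B2->E, B1->T, B3->T, B3->F, B5->E, B4->T, B9->S, B8->F, B11->E, B10->F, B12->F; hits B1=T, B2=E, B3=T, B3=F, B4=T, B5=E, B8=F, B9=S, B10=F, B11=E, B12=F
the full pool covers 21 outcomes: B1=T, B1=F, B2=S, B2=E, B3=T, B3=F, B4=T, B4=F, B5=S, B5=E, B6=T, B6=F, B7=E, B8=F, B9=S, B9=E, B10=F, B11=S, B11=E, B12=T, B12=F
every size-1 subset falls short of the 21 outcomes (best: 13/21)
every size-2 subset falls short of the 21 outcomes (best: 20/21)
size 3: inputs {1, 3, 4} cover all 21 outcomes, and no lexicographically smaller subset of this size does
Answer: 1, 3, 4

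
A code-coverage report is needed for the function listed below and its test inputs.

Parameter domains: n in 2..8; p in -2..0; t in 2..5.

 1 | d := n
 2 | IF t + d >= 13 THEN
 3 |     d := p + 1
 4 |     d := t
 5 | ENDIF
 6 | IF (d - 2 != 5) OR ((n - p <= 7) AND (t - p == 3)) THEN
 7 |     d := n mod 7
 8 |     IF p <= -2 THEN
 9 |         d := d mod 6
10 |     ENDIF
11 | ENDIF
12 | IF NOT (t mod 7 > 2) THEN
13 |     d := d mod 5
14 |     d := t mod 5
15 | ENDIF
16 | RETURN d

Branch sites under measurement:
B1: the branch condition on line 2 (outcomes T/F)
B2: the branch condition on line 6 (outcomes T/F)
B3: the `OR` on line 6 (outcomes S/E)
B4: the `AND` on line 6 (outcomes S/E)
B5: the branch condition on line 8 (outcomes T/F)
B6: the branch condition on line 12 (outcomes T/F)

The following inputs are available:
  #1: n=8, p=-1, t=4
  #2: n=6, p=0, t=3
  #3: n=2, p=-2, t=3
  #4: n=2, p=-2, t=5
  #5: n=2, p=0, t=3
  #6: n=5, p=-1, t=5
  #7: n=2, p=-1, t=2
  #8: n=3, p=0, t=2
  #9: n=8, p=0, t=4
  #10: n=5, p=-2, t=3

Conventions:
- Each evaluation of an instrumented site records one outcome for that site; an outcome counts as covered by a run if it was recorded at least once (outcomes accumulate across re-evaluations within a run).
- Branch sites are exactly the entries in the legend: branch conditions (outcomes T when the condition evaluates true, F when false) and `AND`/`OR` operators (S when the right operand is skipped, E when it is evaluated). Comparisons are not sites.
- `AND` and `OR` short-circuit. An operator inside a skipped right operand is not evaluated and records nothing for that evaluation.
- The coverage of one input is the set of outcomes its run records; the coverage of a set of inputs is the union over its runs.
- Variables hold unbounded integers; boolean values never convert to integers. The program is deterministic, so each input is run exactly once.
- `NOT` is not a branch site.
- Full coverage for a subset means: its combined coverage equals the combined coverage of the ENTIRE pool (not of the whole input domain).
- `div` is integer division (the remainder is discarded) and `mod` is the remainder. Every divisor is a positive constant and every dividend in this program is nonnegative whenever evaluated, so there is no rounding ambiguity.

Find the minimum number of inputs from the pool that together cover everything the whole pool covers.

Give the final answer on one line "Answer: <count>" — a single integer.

test 1 (n=8, p=-1, t=4) fires B1->F, B3->S, B2->T, B5->F, B6->F; hits B1=F, B2=T, B3=S, B5=F, B6=F
test 2 (n=6, p=0, t=3) fires B1->F, B3->S, B2->T, B5->F, B6->F; hits B1=F, B2=T, B3=S, B5=F, B6=F
test 3 (n=2, p=-2, t=3) fires B1->F, B3->S, B2->T, B5->T, B6->F; hits B1=F, B2=T, B3=S, B5=T, B6=F
test 4 (n=2, p=-2, t=5) fires B1->F, B3->S, B2->T, B5->T, B6->F; hits B1=F, B2=T, B3=S, B5=T, B6=F
test 5 (n=2, p=0, t=3) fires B1->F, B3->S, B2->T, B5->F, B6->F; hits B1=F, B2=T, B3=S, B5=F, B6=F
test 6 (n=5, p=-1, t=5) fires B1->F, B3->S, B2->T, B5->F, B6->F; hits B1=F, B2=T, B3=S, B5=F, B6=F
test 7 (n=2, p=-1, t=2) fires B1->F, B3->S, B2->T, B5->F, B6->T; hits B1=F, B2=T, B3=S, B5=F, B6=T
test 8 (n=3, p=0, t=2) fires B1->F, B3->S, B2->T, B5->F, B6->T; hits B1=F, B2=T, B3=S, B5=F, B6=T
test 9 (n=8, p=0, t=4) fires B1->F, B3->S, B2->T, B5->F, B6->F; hits B1=F, B2=T, B3=S, B5=F, B6=F
test 10 (n=5, p=-2, t=3) fires B1->F, B3->S, B2->T, B5->T, B6->F; hits B1=F, B2=T, B3=S, B5=T, B6=F
union over all inputs: B1=F, B2=T, B3=S, B5=T, B5=F, B6=T, B6=F (7 outcomes)
size 1 is not enough: best union over all size-1 subsets is 5/7
inputs {3, 7} (size 2) cover everything; no size-2 subset with a lexicographically smaller index list covers all 7

Answer: 2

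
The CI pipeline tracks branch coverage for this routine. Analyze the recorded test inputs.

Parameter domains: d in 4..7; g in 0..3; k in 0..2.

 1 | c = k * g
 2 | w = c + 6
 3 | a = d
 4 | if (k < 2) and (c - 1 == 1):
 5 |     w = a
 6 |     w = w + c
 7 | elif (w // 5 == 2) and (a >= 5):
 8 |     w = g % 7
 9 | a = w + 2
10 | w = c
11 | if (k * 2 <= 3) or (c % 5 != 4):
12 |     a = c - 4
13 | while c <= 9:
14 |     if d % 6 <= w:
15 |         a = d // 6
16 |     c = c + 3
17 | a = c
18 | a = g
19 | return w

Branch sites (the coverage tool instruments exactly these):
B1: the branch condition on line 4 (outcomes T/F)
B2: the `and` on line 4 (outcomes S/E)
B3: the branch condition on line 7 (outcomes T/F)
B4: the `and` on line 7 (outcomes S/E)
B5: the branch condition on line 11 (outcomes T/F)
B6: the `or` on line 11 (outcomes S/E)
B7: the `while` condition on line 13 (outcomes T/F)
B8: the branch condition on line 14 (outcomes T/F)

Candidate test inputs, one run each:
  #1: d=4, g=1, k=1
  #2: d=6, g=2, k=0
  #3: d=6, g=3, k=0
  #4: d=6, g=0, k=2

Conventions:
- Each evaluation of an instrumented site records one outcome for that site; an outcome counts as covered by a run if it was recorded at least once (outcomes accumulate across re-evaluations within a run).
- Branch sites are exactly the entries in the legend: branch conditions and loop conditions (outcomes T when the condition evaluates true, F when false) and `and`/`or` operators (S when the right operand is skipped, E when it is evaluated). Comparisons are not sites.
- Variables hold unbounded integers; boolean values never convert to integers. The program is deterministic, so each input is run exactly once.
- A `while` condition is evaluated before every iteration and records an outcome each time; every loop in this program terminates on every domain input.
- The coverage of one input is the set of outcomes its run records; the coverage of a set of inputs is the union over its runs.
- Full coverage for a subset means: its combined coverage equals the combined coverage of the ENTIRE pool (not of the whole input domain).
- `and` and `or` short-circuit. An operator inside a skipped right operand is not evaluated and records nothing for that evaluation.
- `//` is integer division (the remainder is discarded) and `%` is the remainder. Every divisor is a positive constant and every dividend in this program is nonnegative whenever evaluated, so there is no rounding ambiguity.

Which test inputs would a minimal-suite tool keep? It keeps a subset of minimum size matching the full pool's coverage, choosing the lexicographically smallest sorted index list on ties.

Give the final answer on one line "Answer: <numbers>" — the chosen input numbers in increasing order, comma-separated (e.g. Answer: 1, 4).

run #1 (d=4, g=1, k=1) records B1=F, B2=E, B3=F, B4=S, B5=T, B6=S, B7=T, B7=F, B8=F
run #2 (d=6, g=2, k=0) records B1=F, B2=E, B3=F, B4=S, B5=T, B6=S, B7=T, B7=F, B8=T
run #3 (d=6, g=3, k=0) records B1=F, B2=E, B3=F, B4=S, B5=T, B6=S, B7=T, B7=F, B8=T
run #4 (d=6, g=0, k=2) records B1=F, B2=S, B3=F, B4=S, B5=T, B6=E, B7=T, B7=F, B8=T
union over all inputs: B1=F, B2=S, B2=E, B3=F, B4=S, B5=T, B6=S, B6=E, B7=T, B7=F, B8=T, B8=F (12 outcomes)
no size-1 subset reaches all 12 outcomes (best union: 9/12)
the canonical winner is {1, 4}: size 2, full 12-outcome coverage, earliest index list among size-2 covers

Answer: 1, 4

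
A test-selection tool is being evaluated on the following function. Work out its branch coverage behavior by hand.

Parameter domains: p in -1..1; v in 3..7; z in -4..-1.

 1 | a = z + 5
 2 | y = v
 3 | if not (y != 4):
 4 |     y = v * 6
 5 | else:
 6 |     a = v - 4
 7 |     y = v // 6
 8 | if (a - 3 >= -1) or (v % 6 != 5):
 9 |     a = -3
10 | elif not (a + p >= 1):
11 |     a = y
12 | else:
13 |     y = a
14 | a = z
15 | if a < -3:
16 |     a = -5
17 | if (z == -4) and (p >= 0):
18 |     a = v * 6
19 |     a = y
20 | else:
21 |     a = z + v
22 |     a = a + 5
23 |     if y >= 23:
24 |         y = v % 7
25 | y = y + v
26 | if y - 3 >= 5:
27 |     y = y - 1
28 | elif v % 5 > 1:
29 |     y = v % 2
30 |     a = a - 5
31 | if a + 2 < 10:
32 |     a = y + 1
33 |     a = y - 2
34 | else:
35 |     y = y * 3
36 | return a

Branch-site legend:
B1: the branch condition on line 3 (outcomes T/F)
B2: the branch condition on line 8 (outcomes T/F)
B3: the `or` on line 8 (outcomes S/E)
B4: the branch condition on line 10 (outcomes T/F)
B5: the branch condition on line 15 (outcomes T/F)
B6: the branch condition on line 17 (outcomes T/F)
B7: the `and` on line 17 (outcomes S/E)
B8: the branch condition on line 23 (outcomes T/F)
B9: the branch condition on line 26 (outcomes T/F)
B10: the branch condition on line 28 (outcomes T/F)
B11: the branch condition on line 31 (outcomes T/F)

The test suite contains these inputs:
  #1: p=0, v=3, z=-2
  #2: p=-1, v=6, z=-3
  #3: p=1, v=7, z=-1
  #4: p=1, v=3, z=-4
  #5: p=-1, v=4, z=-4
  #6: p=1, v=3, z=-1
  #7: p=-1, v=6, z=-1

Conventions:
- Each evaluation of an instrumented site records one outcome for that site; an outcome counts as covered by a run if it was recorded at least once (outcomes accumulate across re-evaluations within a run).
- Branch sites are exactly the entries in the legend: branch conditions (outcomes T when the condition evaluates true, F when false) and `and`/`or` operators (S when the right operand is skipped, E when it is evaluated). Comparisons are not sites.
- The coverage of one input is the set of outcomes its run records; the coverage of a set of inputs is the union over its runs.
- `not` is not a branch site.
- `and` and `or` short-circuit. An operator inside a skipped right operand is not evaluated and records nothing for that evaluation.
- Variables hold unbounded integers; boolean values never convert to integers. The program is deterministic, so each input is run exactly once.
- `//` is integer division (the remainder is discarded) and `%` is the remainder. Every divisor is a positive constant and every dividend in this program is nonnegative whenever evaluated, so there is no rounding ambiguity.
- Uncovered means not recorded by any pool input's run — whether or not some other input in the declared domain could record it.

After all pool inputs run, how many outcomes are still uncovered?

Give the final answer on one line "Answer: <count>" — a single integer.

run #1 (p=0, v=3, z=-2) runs B1->F, B3->E, B2->T, B5->F, B7->S, B6->F, B8->F, B9->F, B10->T, B11->T; records B1=F, B2=T, B3=E, B5=F, B6=F, B7=S, B8=F, B9=F, B10=T, B11=T
run #2 (p=-1, v=6, z=-3) runs B1->F, B3->S, B2->T, B5->F, B7->S, B6->F, B8->F, B9->F, B10->F, B11->F; records B1=F, B2=T, B3=S, B5=F, B6=F, B7=S, B8=F, B9=F, B10=F, B11=F
run #3 (p=1, v=7, z=-1) runs B1->F, B3->S, B2->T, B5->F, B7->S, B6->F, B8->F, B9->T, B11->F; records B1=F, B2=T, B3=S, B5=F, B6=F, B7=S, B8=F, B9=T, B11=F
run #4 (p=1, v=3, z=-4) runs B1->F, B3->E, B2->T, B5->T, B7->E, B6->T, B9->F, B10->T, B11->T; records B1=F, B2=T, B3=E, B5=T, B6=T, B7=E, B9=F, B10=T, B11=T
run #5 (p=-1, v=4, z=-4) runs B1->T, B3->E, B2->T, B5->T, B7->E, B6->F, B8->T, B9->T, B11->T; records B1=T, B2=T, B3=E, B5=T, B6=F, B7=E, B8=T, B9=T, B11=T
run #6 (p=1, v=3, z=-1) runs B1->F, B3->E, B2->T, B5->F, B7->S, B6->F, B8->F, B9->F, B10->T, B11->T; records B1=F, B2=T, B3=E, B5=F, B6=F, B7=S, B8=F, B9=F, B10=T, B11=T
run #7 (p=-1, v=6, z=-1) runs B1->F, B3->S, B2->T, B5->F, B7->S, B6->F, B8->F, B9->F, B10->F, B11->F; records B1=F, B2=T, B3=S, B5=F, B6=F, B7=S, B8=F, B9=F, B10=F, B11=F
union over the pool: B1=T, B1=F, B2=T, B3=S, B3=E, B5=T, B5=F, B6=T, B6=F, B7=S, B7=E, B8=T, B8=F, B9=T, B9=F, B10=T, B10=F, B11=T, B11=F
uncovered (3 of 22): B2=F, B4=T, B4=F

Answer: 3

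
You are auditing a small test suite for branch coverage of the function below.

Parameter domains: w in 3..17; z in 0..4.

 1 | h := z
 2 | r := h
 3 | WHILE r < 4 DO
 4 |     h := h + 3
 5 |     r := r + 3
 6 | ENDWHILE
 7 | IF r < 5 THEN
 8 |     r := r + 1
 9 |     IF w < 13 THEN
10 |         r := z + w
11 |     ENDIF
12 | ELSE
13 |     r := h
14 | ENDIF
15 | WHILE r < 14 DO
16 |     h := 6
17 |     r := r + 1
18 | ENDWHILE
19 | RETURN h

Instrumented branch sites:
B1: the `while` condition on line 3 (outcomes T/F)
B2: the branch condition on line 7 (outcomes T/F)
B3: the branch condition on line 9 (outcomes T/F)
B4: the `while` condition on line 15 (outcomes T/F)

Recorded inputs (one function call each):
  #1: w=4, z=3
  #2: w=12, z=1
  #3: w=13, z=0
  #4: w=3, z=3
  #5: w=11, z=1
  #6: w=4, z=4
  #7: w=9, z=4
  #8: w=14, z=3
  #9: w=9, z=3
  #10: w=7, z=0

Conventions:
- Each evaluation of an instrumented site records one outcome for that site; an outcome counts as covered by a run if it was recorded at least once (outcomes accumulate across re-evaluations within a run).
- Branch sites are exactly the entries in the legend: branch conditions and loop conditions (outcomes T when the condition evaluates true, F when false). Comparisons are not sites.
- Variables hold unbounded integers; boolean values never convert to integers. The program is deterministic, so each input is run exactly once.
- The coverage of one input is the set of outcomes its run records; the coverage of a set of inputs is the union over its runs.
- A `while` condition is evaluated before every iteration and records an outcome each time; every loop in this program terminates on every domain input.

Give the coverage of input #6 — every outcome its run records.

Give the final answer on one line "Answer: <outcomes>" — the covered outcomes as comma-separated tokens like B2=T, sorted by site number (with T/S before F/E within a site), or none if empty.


Tracing the run of input #6 (w=4, z=4):
  B1->F, B2->T, B3->T, B4->T, B4->T, B4->T, B4->T, B4->T, B4->T, B4->F
collecting distinct outcomes: B1=F, B2=T, B3=T, B4=T, B4=F
Answer: B1=F, B2=T, B3=T, B4=T, B4=F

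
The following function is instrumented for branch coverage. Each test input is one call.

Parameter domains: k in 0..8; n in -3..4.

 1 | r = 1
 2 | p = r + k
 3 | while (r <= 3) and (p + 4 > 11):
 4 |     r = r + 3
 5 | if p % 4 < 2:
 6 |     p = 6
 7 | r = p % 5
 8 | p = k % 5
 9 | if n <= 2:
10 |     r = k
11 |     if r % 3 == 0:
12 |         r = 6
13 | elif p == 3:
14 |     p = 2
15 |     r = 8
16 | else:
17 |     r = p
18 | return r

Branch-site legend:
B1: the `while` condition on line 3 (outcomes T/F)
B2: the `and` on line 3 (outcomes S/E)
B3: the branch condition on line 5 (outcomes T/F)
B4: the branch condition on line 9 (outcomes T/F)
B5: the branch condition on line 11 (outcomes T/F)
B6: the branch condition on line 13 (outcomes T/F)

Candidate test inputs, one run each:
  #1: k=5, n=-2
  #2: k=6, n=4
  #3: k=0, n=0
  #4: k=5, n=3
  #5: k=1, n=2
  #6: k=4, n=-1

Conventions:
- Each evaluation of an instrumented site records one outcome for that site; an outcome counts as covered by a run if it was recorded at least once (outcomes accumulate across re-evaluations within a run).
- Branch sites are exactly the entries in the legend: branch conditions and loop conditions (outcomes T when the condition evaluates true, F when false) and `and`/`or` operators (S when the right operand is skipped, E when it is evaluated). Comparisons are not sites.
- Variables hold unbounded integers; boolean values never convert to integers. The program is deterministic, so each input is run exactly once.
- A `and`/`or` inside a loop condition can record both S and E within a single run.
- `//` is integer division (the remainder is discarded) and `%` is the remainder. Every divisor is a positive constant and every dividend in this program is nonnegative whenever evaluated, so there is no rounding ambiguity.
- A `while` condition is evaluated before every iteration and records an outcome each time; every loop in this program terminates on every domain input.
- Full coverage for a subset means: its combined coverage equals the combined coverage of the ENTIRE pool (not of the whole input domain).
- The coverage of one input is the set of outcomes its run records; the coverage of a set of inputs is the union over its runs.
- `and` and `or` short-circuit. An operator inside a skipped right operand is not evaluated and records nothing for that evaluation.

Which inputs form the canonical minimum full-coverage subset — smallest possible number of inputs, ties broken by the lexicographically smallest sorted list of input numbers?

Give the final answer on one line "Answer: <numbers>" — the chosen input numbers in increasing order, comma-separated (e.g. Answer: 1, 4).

test 1 (k=5, n=-2) hits B1=F, B2=E, B3=F, B4=T, B5=F
test 2 (k=6, n=4) hits B1=F, B2=E, B3=F, B4=F, B6=F
test 3 (k=0, n=0) hits B1=F, B2=E, B3=T, B4=T, B5=T
test 4 (k=5, n=3) hits B1=F, B2=E, B3=F, B4=F, B6=F
test 5 (k=1, n=2) hits B1=F, B2=E, B3=F, B4=T, B5=F
test 6 (k=4, n=-1) hits B1=F, B2=E, B3=T, B4=T, B5=F
union over all inputs: B1=F, B2=E, B3=T, B3=F, B4=T, B4=F, B5=T, B5=F, B6=F (9 outcomes)
size 1 is not enough: best union over all size-1 subsets is 5/9
size 2 is not enough: best union over all size-2 subsets is 8/9
inputs {1, 2, 3} (size 3) cover everything; no size-3 subset with a lexicographically smaller index list covers all 9

Answer: 1, 2, 3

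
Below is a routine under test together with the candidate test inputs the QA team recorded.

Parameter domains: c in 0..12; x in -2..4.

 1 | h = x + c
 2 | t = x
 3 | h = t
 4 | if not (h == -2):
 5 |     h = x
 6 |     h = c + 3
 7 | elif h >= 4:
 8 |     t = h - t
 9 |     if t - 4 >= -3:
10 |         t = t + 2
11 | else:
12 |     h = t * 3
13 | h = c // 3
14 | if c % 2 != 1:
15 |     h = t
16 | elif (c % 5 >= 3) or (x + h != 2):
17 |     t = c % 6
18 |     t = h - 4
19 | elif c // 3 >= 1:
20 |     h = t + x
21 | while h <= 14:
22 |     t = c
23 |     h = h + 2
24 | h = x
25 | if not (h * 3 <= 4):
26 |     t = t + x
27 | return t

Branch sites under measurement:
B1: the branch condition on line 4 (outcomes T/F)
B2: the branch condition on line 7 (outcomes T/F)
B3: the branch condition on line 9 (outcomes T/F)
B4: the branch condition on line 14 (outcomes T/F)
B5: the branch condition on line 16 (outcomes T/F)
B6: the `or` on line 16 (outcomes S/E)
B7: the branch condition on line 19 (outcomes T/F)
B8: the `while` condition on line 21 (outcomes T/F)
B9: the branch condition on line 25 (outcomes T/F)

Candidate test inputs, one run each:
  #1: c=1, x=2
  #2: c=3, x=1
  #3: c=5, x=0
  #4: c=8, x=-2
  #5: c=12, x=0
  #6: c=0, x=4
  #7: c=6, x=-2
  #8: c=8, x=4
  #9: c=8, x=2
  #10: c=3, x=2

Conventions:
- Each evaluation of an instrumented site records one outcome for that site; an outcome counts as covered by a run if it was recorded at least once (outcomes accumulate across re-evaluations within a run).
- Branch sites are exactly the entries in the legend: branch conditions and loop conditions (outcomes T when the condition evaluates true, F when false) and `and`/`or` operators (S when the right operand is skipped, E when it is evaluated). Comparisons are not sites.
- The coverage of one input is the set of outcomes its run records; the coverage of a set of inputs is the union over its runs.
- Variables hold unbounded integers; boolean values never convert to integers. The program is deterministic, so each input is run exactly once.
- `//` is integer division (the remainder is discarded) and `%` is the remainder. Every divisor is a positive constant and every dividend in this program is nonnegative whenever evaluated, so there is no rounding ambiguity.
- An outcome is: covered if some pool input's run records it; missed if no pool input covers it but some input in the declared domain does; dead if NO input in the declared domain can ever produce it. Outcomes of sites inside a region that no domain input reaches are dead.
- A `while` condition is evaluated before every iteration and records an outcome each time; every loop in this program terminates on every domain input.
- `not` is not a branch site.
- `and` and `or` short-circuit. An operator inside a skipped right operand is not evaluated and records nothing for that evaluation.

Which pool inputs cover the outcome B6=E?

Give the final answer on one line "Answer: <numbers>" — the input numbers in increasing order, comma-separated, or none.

input #1 (c=1, x=2): records B6=E
input #2 (c=3, x=1): does not record B6=E
input #3 (c=5, x=0): records B6=E
input #4 (c=8, x=-2): does not record B6=E
input #5 (c=12, x=0): does not record B6=E
input #6 (c=0, x=4): does not record B6=E
input #7 (c=6, x=-2): does not record B6=E
input #8 (c=8, x=4): does not record B6=E
input #9 (c=8, x=2): does not record B6=E
input #10 (c=3, x=2): does not record B6=E

Answer: 1, 3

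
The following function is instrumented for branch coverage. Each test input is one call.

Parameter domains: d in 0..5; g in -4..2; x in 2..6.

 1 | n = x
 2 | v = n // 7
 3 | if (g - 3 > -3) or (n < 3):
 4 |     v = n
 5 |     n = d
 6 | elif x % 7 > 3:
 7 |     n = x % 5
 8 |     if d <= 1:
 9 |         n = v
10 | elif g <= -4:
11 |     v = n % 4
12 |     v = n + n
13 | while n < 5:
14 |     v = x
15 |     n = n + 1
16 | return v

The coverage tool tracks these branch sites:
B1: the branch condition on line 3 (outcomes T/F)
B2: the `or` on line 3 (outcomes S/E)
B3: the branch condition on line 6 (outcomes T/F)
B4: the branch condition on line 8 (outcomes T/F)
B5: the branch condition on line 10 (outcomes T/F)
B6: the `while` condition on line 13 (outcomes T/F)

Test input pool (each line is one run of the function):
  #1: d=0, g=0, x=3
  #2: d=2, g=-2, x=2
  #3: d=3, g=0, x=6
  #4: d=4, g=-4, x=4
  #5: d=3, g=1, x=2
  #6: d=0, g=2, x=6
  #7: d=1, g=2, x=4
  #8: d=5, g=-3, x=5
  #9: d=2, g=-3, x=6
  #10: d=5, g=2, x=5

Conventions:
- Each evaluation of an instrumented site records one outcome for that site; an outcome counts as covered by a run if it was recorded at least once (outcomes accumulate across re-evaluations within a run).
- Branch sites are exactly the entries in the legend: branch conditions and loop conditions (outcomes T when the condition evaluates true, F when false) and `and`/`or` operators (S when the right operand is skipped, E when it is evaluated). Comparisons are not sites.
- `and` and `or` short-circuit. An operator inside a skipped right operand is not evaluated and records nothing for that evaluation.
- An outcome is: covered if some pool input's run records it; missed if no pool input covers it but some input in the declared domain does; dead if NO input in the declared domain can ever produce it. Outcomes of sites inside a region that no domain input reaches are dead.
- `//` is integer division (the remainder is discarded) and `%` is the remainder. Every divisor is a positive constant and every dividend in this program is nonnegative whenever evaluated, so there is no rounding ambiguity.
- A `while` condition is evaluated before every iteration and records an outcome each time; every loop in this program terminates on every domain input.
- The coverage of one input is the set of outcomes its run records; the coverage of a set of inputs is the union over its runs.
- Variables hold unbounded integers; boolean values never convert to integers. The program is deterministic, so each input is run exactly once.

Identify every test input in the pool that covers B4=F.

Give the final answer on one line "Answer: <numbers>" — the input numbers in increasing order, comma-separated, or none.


input #1 (d=0, g=0, x=3): does not record B4=F
input #2 (d=2, g=-2, x=2): does not record B4=F
input #3 (d=3, g=0, x=6): records B4=F
input #4 (d=4, g=-4, x=4): records B4=F
input #5 (d=3, g=1, x=2): does not record B4=F
input #6 (d=0, g=2, x=6): does not record B4=F
input #7 (d=1, g=2, x=4): does not record B4=F
input #8 (d=5, g=-3, x=5): records B4=F
input #9 (d=2, g=-3, x=6): records B4=F
input #10 (d=5, g=2, x=5): does not record B4=F
Answer: 3, 4, 8, 9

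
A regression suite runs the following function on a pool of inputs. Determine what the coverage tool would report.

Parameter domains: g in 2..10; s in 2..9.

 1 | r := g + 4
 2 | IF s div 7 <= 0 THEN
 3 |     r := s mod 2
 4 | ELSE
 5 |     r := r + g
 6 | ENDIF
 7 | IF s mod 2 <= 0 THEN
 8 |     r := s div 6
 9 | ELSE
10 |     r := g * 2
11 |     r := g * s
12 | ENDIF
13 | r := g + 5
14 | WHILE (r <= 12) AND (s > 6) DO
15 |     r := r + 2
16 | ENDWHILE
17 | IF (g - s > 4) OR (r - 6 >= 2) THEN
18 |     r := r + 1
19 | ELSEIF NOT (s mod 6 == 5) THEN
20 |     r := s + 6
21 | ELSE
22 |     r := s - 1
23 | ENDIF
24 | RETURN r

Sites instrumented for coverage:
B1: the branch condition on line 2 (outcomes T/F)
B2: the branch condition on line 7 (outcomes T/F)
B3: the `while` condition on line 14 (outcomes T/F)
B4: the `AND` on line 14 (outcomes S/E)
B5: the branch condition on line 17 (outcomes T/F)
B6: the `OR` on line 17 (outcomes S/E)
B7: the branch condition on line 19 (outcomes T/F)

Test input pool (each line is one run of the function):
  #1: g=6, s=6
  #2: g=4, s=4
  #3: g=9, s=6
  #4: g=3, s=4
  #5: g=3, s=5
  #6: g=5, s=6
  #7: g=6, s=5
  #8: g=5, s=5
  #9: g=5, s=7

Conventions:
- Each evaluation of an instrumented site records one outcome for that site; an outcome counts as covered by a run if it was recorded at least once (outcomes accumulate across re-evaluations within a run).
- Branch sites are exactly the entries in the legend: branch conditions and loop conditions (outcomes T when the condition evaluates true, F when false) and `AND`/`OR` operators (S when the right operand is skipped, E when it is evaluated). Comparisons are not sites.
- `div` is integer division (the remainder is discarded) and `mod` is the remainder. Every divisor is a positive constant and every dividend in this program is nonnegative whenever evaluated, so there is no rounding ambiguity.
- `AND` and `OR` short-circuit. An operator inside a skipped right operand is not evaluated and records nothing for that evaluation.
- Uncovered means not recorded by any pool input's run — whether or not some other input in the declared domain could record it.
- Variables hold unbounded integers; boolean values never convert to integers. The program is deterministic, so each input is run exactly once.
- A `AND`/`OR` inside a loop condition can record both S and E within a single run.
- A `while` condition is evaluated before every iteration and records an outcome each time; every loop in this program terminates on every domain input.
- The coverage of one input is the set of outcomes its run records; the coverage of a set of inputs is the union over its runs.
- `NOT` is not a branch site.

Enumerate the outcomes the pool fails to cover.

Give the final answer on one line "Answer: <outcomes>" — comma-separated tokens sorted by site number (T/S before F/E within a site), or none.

input #1 (g=6, s=6): events B1->T, B2->T, B4->E, B3->F, B6->E, B5->T; covers B1=T, B2=T, B3=F, B4=E, B5=T, B6=E
input #2 (g=4, s=4): events B1->T, B2->T, B4->E, B3->F, B6->E, B5->T; covers B1=T, B2=T, B3=F, B4=E, B5=T, B6=E
input #3 (g=9, s=6): events B1->T, B2->T, B4->S, B3->F, B6->E, B5->T; covers B1=T, B2=T, B3=F, B4=S, B5=T, B6=E
input #4 (g=3, s=4): events B1->T, B2->T, B4->E, B3->F, B6->E, B5->T; covers B1=T, B2=T, B3=F, B4=E, B5=T, B6=E
input #5 (g=3, s=5): events B1->T, B2->F, B4->E, B3->F, B6->E, B5->T; covers B1=T, B2=F, B3=F, B4=E, B5=T, B6=E
input #6 (g=5, s=6): events B1->T, B2->T, B4->E, B3->F, B6->E, B5->T; covers B1=T, B2=T, B3=F, B4=E, B5=T, B6=E
input #7 (g=6, s=5): events B1->T, B2->F, B4->E, B3->F, B6->E, B5->T; covers B1=T, B2=F, B3=F, B4=E, B5=T, B6=E
input #8 (g=5, s=5): events B1->T, B2->F, B4->E, B3->F, B6->E, B5->T; covers B1=T, B2=F, B3=F, B4=E, B5=T, B6=E
input #9 (g=5, s=7): events B1->F, B2->F, B4->E, B3->T, B4->E, B3->T, B4->S, B3->F, B6->E, B5->T; covers B1=F, B2=F, B3=T, B3=F, B4=S, B4=E, B5=T, B6=E
union over the pool: B1=T, B1=F, B2=T, B2=F, B3=T, B3=F, B4=S, B4=E, B5=T, B6=E
uncovered (4 of 14): B5=F, B6=S, B7=T, B7=F

Answer: B5=F, B6=S, B7=T, B7=F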